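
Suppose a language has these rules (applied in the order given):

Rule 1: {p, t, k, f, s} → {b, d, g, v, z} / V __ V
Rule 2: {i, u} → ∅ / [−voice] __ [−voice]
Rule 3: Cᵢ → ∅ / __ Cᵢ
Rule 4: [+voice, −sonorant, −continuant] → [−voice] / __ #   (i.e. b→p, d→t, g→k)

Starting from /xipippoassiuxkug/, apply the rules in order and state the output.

xibipoasiuxkuk

Rule 1 (intervocalic voicing): /p/ is a voiceless obstruent between vowels /i/ and /i/, so it voices to [b]. /xipippoassiuxkug/ → xibippoassiuxkug.
Rule 2 (high vowel syncope): no segment meets the environment; /xibippoassiuxkug/ is unchanged.
Rule 3 (degemination): /pp/ is a geminate; the first /p/ deletes. /ss/ is a geminate; the first /s/ deletes. /xibippoassiuxkug/ → xibipoasiuxkug.
Rule 4 (final devoicing): /g/ is a voiced stop in word-final position, so it devoices to [k]. /xibipoasiuxkug/ → xibipoasiuxkuk.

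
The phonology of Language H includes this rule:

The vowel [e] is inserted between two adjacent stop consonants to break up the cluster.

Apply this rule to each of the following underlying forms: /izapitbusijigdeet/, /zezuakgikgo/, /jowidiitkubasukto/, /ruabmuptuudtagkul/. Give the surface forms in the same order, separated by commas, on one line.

/izapitbusijigdeet/: /t/ and /b/ form a stop–stop cluster, so [e] is inserted between them. /g/ and /d/ form a stop–stop cluster, so [e] is inserted between them. → [izapitebusijigedeet].
/zezuakgikgo/: /k/ and /g/ form a stop–stop cluster, so [e] is inserted between them. /k/ and /g/ form a stop–stop cluster, so [e] is inserted between them. → [zezuakegikego].
/jowidiitkubasukto/: /t/ and /k/ form a stop–stop cluster, so [e] is inserted between them. /k/ and /t/ form a stop–stop cluster, so [e] is inserted between them. → [jowidiitekubasuketo].
/ruabmuptuudtagkul/: /p/ and /t/ form a stop–stop cluster, so [e] is inserted between them. /d/ and /t/ form a stop–stop cluster, so [e] is inserted between them. /g/ and /k/ form a stop–stop cluster, so [e] is inserted between them. → [ruabmupetuudetagekul].

izapitebusijigedeet, zezuakegikego, jowidiitekubasuketo, ruabmupetuudetagekul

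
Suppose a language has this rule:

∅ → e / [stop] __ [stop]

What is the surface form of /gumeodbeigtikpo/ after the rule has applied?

/d/ and /b/ form a stop–stop cluster, so [e] is inserted between them.
/g/ and /t/ form a stop–stop cluster, so [e] is inserted between them.
/k/ and /p/ form a stop–stop cluster, so [e] is inserted between them.
Surface form: [gumeodebeigetikepo].

gumeodebeigetikepo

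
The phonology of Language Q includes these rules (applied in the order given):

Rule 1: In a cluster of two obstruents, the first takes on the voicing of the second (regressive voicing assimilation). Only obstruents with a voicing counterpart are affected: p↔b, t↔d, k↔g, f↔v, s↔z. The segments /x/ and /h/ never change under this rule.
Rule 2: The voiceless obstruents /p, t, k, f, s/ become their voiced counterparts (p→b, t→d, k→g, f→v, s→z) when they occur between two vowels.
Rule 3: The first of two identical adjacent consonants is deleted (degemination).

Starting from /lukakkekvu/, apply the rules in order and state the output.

Rule 1 (regressive voicing assimilation): /k/ precedes the voiced obstruent /v/, so it voices to [g] by assimilation. /lukakkekvu/ → lukakkegvu.
Rule 2 (intervocalic voicing): /k/ is a voiceless obstruent between vowels /u/ and /a/, so it voices to [g]. /lukakkegvu/ → lugakkegvu.
Rule 3 (degemination): /kk/ is a geminate; the first /k/ deletes. /lugakkegvu/ → lugakegvu.

lugakegvu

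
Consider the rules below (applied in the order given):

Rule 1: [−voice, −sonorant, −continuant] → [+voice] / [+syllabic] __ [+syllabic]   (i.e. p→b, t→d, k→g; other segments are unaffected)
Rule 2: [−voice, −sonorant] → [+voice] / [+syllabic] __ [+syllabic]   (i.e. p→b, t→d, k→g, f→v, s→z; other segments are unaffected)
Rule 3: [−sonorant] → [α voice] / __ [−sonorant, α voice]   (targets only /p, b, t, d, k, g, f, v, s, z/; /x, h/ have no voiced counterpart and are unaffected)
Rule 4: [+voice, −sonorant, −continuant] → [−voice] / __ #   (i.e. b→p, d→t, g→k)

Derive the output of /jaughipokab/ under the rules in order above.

jaukhibogap

Rule 1 (intervocalic voicing): /p/ is a voiceless stop between vowels /i/ and /o/, so it voices to [b]. /k/ is a voiceless stop between vowels /o/ and /a/, so it voices to [g]. /jaughipokab/ → jaughibogab.
Rule 2 (intervocalic voicing): no segment meets the environment; /jaughibogab/ is unchanged.
Rule 3 (regressive voicing assimilation): /g/ precedes the voiceless obstruent /h/, so it devoices to [k] by assimilation. /jaughibogab/ → jaukhibogab.
Rule 4 (final devoicing): /b/ is a voiced stop in word-final position, so it devoices to [p]. /jaukhibogab/ → jaukhibogap.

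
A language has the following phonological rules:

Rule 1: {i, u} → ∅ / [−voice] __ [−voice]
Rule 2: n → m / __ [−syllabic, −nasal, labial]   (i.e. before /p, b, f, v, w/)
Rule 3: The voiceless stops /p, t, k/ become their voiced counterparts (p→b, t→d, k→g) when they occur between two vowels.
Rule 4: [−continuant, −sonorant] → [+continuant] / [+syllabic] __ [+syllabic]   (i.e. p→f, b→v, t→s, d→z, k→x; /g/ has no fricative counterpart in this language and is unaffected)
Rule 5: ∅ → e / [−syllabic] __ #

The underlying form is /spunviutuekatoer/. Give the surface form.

spumviuzuegazoere

Rule 1 (high vowel syncope): no segment meets the environment; /spunviutuekatoer/ is unchanged.
Rule 2 (nasal place assimilation): /n/ precedes the labial consonant /v/, so it assimilates in place to [m]. /spunviutuekatoer/ → spumviutuekatoer.
Rule 3 (intervocalic voicing): /t/ is a voiceless stop between vowels /u/ and /u/, so it voices to [d]. /k/ is a voiceless stop between vowels /e/ and /a/, so it voices to [g]. /t/ is a voiceless stop between vowels /a/ and /o/, so it voices to [d]. /spumviutuekatoer/ → spumviuduegadoer.
Rule 4 (intervocalic spirantization): /d/ is a stop between vowels /u/ and /u/, so it spirantizes to the fricative [z]. /d/ is a stop between vowels /a/ and /o/, so it spirantizes to the fricative [z]. /spumviuduegadoer/ → spumviuzuegazoer.
Rule 5 (final e-epenthesis): the form ends in the consonant /r/, so [e] is inserted word-finally. /spumviuzuegazoer/ → spumviuzuegazoere.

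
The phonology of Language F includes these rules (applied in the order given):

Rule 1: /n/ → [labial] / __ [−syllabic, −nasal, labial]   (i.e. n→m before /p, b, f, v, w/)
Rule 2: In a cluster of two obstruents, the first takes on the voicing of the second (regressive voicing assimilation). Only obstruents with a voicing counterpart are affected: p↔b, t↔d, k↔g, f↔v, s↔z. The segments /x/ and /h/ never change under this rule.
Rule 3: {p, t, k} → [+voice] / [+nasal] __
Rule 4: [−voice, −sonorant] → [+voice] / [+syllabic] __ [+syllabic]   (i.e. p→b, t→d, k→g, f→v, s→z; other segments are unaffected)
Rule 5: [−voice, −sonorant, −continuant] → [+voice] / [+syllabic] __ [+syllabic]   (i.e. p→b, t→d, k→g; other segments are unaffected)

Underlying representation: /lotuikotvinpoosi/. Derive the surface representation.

Rule 1 (nasal place assimilation): /n/ precedes the labial consonant /p/, so it assimilates in place to [m]. /lotuikotvinpoosi/ → lotuikotvimpoosi.
Rule 2 (regressive voicing assimilation): /t/ precedes the voiced obstruent /v/, so it voices to [d] by assimilation. /lotuikotvimpoosi/ → lotuikodvimpoosi.
Rule 3 (post-nasal voicing): /p/ is a voiceless stop immediately after the nasal /m/, so it voices to [b]. /lotuikodvimpoosi/ → lotuikodvimboosi.
Rule 4 (intervocalic voicing): /t/ is a voiceless obstruent between vowels /o/ and /u/, so it voices to [d]. /k/ is a voiceless obstruent between vowels /i/ and /o/, so it voices to [g]. /s/ is a voiceless obstruent between vowels /o/ and /i/, so it voices to [z]. /lotuikodvimboosi/ → loduigodvimboozi.
Rule 5 (intervocalic voicing): no segment meets the environment; /loduigodvimboozi/ is unchanged.

loduigodvimboozi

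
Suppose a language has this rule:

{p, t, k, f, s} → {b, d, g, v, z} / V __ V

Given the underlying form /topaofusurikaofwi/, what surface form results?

tobaovuzurigaofwi

/p/ is a voiceless obstruent between vowels /o/ and /a/, so it voices to [b].
/f/ is a voiceless obstruent between vowels /o/ and /u/, so it voices to [v].
/s/ is a voiceless obstruent between vowels /u/ and /u/, so it voices to [z].
/k/ is a voiceless obstruent between vowels /i/ and /a/, so it voices to [g].
The other instances of /t/, /f/ do not occur in the required environment and remain unchanged.
Surface form: [tobaovuzurigaofwi].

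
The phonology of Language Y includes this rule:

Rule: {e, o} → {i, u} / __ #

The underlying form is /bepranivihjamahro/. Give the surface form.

bepranivihjamahru

/o/ is a mid vowel in word-final position, so it raises to [u].
The other instance of /e/ does not occur in the required environment and remains unchanged.
Surface form: [bepranivihjamahru].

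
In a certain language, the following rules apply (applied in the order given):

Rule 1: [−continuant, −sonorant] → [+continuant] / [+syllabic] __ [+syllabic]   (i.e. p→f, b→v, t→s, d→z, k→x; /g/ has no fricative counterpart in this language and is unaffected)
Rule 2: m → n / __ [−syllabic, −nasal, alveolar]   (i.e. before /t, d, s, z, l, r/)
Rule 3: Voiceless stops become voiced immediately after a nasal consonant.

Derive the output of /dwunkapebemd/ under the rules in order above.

dwungafevend

Rule 1 (intervocalic spirantization): /p/ is a stop between vowels /a/ and /e/, so it spirantizes to the fricative [f]. /b/ is a stop between vowels /e/ and /e/, so it spirantizes to the fricative [v]. /dwunkapebemd/ → dwunkafevemd.
Rule 2 (nasal place assimilation): /m/ precedes the alveolar consonant /d/, so it assimilates in place to [n]. /dwunkafevemd/ → dwunkafevend.
Rule 3 (post-nasal voicing): /k/ is a voiceless stop immediately after the nasal /n/, so it voices to [g]. /dwunkafevend/ → dwungafevend.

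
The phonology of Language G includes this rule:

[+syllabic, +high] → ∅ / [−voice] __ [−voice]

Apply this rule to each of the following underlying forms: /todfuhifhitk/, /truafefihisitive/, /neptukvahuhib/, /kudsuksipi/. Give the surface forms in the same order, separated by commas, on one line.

todfhfhtk, truafefhstive, neptkvahhib, kudskspi

/todfuhifhitk/: /u/ is a high vowel flanked by voiceless consonants /f/ and /h/, so it deletes. /i/ is a high vowel flanked by voiceless consonants /h/ and /f/, so it deletes. /i/ is a high vowel flanked by voiceless consonants /h/ and /t/, so it deletes. → [todfhfhtk].
/truafefihisitive/: /i/ is a high vowel flanked by voiceless consonants /f/ and /h/, so it deletes. /i/ is a high vowel flanked by voiceless consonants /h/ and /s/, so it deletes. /i/ is a high vowel flanked by voiceless consonants /s/ and /t/, so it deletes. → [truafefhstive].
/neptukvahuhib/: /u/ is a high vowel flanked by voiceless consonants /t/ and /k/, so it deletes. /u/ is a high vowel flanked by voiceless consonants /h/ and /h/, so it deletes. → [neptkvahhib].
/kudsuksipi/: /u/ is a high vowel flanked by voiceless consonants /s/ and /k/, so it deletes. /i/ is a high vowel flanked by voiceless consonants /s/ and /p/, so it deletes. → [kudskspi].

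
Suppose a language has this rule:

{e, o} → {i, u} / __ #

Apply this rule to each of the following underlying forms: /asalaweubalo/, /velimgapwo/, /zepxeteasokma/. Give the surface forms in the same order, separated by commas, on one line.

asalaweubalu, velimgapwu, zepxeteasokma

/asalaweubalo/: /o/ is a mid vowel in word-final position, so it raises to [u]. → [asalaweubalu].
/velimgapwo/: /o/ is a mid vowel in word-final position, so it raises to [u]. → [velimgapwu].
/zepxeteasokma/: the rule's environment is not met; surfaces unchanged as [zepxeteasokma].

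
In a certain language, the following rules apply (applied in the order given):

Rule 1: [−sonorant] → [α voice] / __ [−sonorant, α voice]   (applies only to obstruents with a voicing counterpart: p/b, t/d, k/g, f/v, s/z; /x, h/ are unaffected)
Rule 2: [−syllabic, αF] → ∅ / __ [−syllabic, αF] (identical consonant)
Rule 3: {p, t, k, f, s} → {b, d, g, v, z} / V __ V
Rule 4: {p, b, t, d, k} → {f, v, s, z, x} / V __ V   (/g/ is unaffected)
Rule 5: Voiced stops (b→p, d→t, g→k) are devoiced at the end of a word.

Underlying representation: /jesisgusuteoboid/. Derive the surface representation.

jezizguzuzeovoit

Rule 1 (regressive voicing assimilation): /s/ precedes the voiced obstruent /g/, so it voices to [z] by assimilation. /jesisgusuteoboid/ → jesizgusuteoboid.
Rule 2 (degemination): no segment meets the environment; /jesizgusuteoboid/ is unchanged.
Rule 3 (intervocalic voicing): /s/ is a voiceless obstruent between vowels /e/ and /i/, so it voices to [z]. /s/ is a voiceless obstruent between vowels /u/ and /u/, so it voices to [z]. /t/ is a voiceless obstruent between vowels /u/ and /e/, so it voices to [d]. /jesizgusuteoboid/ → jezizguzudeoboid.
Rule 4 (intervocalic spirantization): /d/ is a stop between vowels /u/ and /e/, so it spirantizes to the fricative [z]. /b/ is a stop between vowels /o/ and /o/, so it spirantizes to the fricative [v]. /jezizguzudeoboid/ → jezizguzuzeovoid.
Rule 5 (final devoicing): /d/ is a voiced stop in word-final position, so it devoices to [t]. /jezizguzuzeovoid/ → jezizguzuzeovoit.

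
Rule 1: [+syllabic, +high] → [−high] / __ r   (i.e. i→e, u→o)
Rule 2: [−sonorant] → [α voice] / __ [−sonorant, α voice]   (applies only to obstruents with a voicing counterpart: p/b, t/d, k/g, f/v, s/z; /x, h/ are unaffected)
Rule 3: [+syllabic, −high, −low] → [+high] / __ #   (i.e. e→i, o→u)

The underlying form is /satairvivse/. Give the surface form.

Rule 1 (pre-rhotic lowering): /i/ is a high vowel immediately before /r/, so it lowers to [e]. /satairvivse/ → sataervivse.
Rule 2 (regressive voicing assimilation): /v/ precedes the voiceless obstruent /s/, so it devoices to [f] by assimilation. /sataervivse/ → sataervifse.
Rule 3 (final vowel raising): /e/ is a mid vowel in word-final position, so it raises to [i]. /sataervifse/ → sataervifsi.

sataervifsi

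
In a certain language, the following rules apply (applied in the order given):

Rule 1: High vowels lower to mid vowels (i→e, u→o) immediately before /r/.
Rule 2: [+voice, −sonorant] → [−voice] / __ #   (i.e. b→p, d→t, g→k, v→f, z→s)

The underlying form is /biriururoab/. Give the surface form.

Rule 1 (pre-rhotic lowering): /i/ is a high vowel immediately before /r/, so it lowers to [e]. /u/ is a high vowel immediately before /r/, so it lowers to [o]. /u/ is a high vowel immediately before /r/, so it lowers to [o]. /biriururoab/ → beriororoab.
Rule 2 (final devoicing): /b/ is a voiced obstruent in word-final position, so it devoices to [p]. /beriororoab/ → beriororoap.

beriororoap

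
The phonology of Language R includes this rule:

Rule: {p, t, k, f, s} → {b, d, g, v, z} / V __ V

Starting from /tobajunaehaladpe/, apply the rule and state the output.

tobajunaehaladpe

No segment of /tobajunaehaladpe/ meets the structural description of the rule, so the form surfaces unchanged.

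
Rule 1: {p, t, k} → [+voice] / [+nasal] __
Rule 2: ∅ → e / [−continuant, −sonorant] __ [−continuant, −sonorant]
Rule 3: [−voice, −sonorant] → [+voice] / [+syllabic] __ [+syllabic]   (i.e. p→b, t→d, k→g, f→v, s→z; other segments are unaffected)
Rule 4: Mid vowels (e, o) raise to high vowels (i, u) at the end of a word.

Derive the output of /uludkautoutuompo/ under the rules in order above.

uludegaudouduombu

Rule 1 (post-nasal voicing): /p/ is a voiceless stop immediately after the nasal /m/, so it voices to [b]. /uludkautoutuompo/ → uludkautoutuombo.
Rule 2 (stop-cluster e-epenthesis): /d/ and /k/ form a stop–stop cluster, so [e] is inserted between them. /uludkautoutuombo/ → uludekautoutuombo.
Rule 3 (intervocalic voicing): /k/ is a voiceless obstruent between vowels /e/ and /a/, so it voices to [g]. /t/ is a voiceless obstruent between vowels /u/ and /o/, so it voices to [d]. /t/ is a voiceless obstruent between vowels /u/ and /u/, so it voices to [d]. /uludekautoutuombo/ → uludegaudouduombo.
Rule 4 (final vowel raising): /o/ is a mid vowel in word-final position, so it raises to [u]. /uludegaudouduombo/ → uludegaudouduombu.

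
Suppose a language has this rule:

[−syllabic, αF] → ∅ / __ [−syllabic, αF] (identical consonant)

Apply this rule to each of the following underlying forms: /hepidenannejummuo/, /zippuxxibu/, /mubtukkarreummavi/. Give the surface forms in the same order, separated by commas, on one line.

hepidenanejumuo, zipuxibu, mubtukareumavi

/hepidenannejummuo/: /nn/ is a geminate; the first /n/ deletes. /mm/ is a geminate; the first /m/ deletes. → [hepidenanejumuo].
/zippuxxibu/: /pp/ is a geminate; the first /p/ deletes. /xx/ is a geminate; the first /x/ deletes. → [zipuxibu].
/mubtukkarreummavi/: /kk/ is a geminate; the first /k/ deletes. /rr/ is a geminate; the first /r/ deletes. /mm/ is a geminate; the first /m/ deletes. → [mubtukareumavi].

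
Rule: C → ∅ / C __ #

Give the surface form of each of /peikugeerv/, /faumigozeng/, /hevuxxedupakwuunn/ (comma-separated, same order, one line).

peikugeer, faumigozen, hevuxxedupakwuun

/peikugeerv/: /v/ is the second consonant of a word-final cluster /rv/, so it deletes. → [peikugeer].
/faumigozeng/: /g/ is the second consonant of a word-final cluster /ng/, so it deletes. → [faumigozen].
/hevuxxedupakwuunn/: /n/ is the second consonant of a word-final cluster /nn/, so it deletes. → [hevuxxedupakwuun].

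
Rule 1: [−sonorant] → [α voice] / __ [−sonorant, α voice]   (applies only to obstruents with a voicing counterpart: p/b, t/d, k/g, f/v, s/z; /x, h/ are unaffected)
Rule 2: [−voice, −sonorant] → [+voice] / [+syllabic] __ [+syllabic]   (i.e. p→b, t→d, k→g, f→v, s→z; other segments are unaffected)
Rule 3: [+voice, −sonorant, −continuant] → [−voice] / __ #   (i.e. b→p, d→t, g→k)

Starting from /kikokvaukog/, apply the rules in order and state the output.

kigogvaugok

Rule 1 (regressive voicing assimilation): /k/ precedes the voiced obstruent /v/, so it voices to [g] by assimilation. /kikokvaukog/ → kikogvaukog.
Rule 2 (intervocalic voicing): /k/ is a voiceless obstruent between vowels /i/ and /o/, so it voices to [g]. /k/ is a voiceless obstruent between vowels /u/ and /o/, so it voices to [g]. /kikogvaukog/ → kigogvaugog.
Rule 3 (final devoicing): /g/ is a voiced stop in word-final position, so it devoices to [k]. /kigogvaugog/ → kigogvaugok.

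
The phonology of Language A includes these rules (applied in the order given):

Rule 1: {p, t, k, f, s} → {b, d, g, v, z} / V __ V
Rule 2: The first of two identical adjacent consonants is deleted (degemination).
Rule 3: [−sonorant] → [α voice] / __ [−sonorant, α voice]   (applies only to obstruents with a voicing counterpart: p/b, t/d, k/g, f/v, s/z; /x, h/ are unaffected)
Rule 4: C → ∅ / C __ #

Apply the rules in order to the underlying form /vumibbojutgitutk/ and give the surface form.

vumibojudgidut

Rule 1 (intervocalic voicing): /t/ is a voiceless obstruent between vowels /i/ and /u/, so it voices to [d]. /vumibbojutgitutk/ → vumibbojutgidutk.
Rule 2 (degemination): /bb/ is a geminate; the first /b/ deletes. /vumibbojutgidutk/ → vumibojutgidutk.
Rule 3 (regressive voicing assimilation): /t/ precedes the voiced obstruent /g/, so it voices to [d] by assimilation. /vumibojutgidutk/ → vumibojudgidutk.
Rule 4 (final cluster simplification): /k/ is the second consonant of a word-final cluster /tk/, so it deletes. /vumibojudgidutk/ → vumibojudgidut.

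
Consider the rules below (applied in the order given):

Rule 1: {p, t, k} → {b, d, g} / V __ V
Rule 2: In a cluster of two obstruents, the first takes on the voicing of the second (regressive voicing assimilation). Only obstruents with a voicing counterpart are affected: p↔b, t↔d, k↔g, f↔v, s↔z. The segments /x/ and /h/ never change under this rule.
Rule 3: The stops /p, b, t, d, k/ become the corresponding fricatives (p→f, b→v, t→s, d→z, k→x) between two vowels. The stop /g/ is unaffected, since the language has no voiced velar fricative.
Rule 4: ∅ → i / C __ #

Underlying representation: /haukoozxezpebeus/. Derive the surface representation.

Rule 1 (intervocalic voicing): /k/ is a voiceless stop between vowels /u/ and /o/, so it voices to [g]. /haukoozxezpebeus/ → haugoozxezpebeus.
Rule 2 (regressive voicing assimilation): /z/ precedes the voiceless obstruent /x/, so it devoices to [s] by assimilation. /z/ precedes the voiceless obstruent /p/, so it devoices to [s] by assimilation. /haugoozxezpebeus/ → haugoosxespebeus.
Rule 3 (intervocalic spirantization): /b/ is a stop between vowels /e/ and /e/, so it spirantizes to the fricative [v]. /haugoosxespebeus/ → haugoosxespeveus.
Rule 4 (final i-epenthesis): the form ends in the consonant /s/, so [i] is inserted word-finally. /haugoosxespeveus/ → haugoosxespeveusi.

haugoosxespeveusi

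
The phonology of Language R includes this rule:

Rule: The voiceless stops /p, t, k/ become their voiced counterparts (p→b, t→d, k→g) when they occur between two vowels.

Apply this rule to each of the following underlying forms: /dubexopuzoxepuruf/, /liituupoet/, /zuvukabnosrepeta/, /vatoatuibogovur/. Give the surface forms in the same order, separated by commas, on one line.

dubexobuzoxeburuf, liiduuboet, zuvugabnosrebeda, vadoaduibogovur

/dubexopuzoxepuruf/: /p/ is a voiceless stop between vowels /o/ and /u/, so it voices to [b]. /p/ is a voiceless stop between vowels /e/ and /u/, so it voices to [b]. → [dubexobuzoxeburuf].
/liituupoet/: /t/ is a voiceless stop between vowels /i/ and /u/, so it voices to [d]. /p/ is a voiceless stop between vowels /u/ and /o/, so it voices to [b]. → [liiduuboet].
/zuvukabnosrepeta/: /k/ is a voiceless stop between vowels /u/ and /a/, so it voices to [g]. /p/ is a voiceless stop between vowels /e/ and /e/, so it voices to [b]. /t/ is a voiceless stop between vowels /e/ and /a/, so it voices to [d]. → [zuvugabnosrebeda].
/vatoatuibogovur/: /t/ is a voiceless stop between vowels /a/ and /o/, so it voices to [d]. /t/ is a voiceless stop between vowels /a/ and /u/, so it voices to [d]. → [vadoaduibogovur].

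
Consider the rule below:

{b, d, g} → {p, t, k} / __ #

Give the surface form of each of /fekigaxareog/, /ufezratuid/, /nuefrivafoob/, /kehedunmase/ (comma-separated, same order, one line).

fekigaxareok, ufezratuit, nuefrivafoop, kehedunmase

/fekigaxareog/: /g/ is a voiced stop in word-final position, so it devoices to [k]. → [fekigaxareok].
/ufezratuid/: /d/ is a voiced stop in word-final position, so it devoices to [t]. → [ufezratuit].
/nuefrivafoob/: /b/ is a voiced stop in word-final position, so it devoices to [p]. → [nuefrivafoop].
/kehedunmase/: the rule's environment is not met; surfaces unchanged as [kehedunmase].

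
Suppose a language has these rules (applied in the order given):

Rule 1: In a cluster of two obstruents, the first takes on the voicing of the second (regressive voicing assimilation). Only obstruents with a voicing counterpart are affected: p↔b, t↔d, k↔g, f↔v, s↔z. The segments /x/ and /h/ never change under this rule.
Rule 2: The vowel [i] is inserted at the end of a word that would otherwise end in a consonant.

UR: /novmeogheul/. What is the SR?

Rule 1 (regressive voicing assimilation): /g/ precedes the voiceless obstruent /h/, so it devoices to [k] by assimilation. /novmeogheul/ → novmeokheul.
Rule 2 (final i-epenthesis): the form ends in the consonant /l/, so [i] is inserted word-finally. /novmeokheul/ → novmeokheuli.

novmeokheuli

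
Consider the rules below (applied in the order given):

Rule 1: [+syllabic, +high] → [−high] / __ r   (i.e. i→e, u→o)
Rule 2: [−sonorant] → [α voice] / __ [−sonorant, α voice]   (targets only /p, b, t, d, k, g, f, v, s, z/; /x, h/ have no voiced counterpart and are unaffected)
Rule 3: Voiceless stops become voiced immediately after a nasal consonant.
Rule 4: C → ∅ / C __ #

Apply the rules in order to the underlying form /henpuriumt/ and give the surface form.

Rule 1 (pre-rhotic lowering): /u/ is a high vowel immediately before /r/, so it lowers to [o]. /henpuriumt/ → henporiumt.
Rule 2 (regressive voicing assimilation): no segment meets the environment; /henporiumt/ is unchanged.
Rule 3 (post-nasal voicing): /p/ is a voiceless stop immediately after the nasal /n/, so it voices to [b]. /t/ is a voiceless stop immediately after the nasal /m/, so it voices to [d]. /henporiumt/ → henboriumd.
Rule 4 (final cluster simplification): /d/ is the second consonant of a word-final cluster /md/, so it deletes. /henboriumd/ → henborium.

henborium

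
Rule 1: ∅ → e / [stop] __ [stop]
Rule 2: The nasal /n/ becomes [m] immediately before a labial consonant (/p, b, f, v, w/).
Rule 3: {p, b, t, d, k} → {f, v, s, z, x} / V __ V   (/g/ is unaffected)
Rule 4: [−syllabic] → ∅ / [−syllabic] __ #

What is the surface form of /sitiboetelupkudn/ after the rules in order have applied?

Rule 1 (stop-cluster e-epenthesis): /p/ and /k/ form a stop–stop cluster, so [e] is inserted between them. /sitiboetelupkudn/ → sitiboetelupekudn.
Rule 2 (nasal place assimilation): no segment meets the environment; /sitiboetelupekudn/ is unchanged.
Rule 3 (intervocalic spirantization): /t/ is a stop between vowels /i/ and /i/, so it spirantizes to the fricative [s]. /b/ is a stop between vowels /i/ and /o/, so it spirantizes to the fricative [v]. /t/ is a stop between vowels /e/ and /e/, so it spirantizes to the fricative [s]. /p/ is a stop between vowels /u/ and /e/, so it spirantizes to the fricative [f]. /k/ is a stop between vowels /e/ and /u/, so it spirantizes to the fricative [x]. /sitiboetelupekudn/ → sisivoeselufexudn.
Rule 4 (final cluster simplification): /n/ is the second consonant of a word-final cluster /dn/, so it deletes. /sisivoeselufexudn/ → sisivoeselufexud.

sisivoeselufexud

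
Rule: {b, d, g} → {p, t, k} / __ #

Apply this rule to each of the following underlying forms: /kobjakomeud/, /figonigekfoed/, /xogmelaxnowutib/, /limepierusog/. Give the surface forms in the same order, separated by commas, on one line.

kobjakomeut, figonigekfoet, xogmelaxnowutip, limepierusok

/kobjakomeud/: /d/ is a voiced stop in word-final position, so it devoices to [t]. → [kobjakomeut].
/figonigekfoed/: /d/ is a voiced stop in word-final position, so it devoices to [t]. → [figonigekfoet].
/xogmelaxnowutib/: /b/ is a voiced stop in word-final position, so it devoices to [p]. → [xogmelaxnowutip].
/limepierusog/: /g/ is a voiced stop in word-final position, so it devoices to [k]. → [limepierusok].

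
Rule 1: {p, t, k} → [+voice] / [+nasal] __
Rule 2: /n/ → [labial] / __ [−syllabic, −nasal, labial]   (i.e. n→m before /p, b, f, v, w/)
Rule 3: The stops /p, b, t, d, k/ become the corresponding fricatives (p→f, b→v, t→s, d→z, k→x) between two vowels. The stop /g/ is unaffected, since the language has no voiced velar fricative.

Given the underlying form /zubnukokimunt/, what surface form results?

zubnuxoximund

Rule 1 (post-nasal voicing): /t/ is a voiceless stop immediately after the nasal /n/, so it voices to [d]. /zubnukokimunt/ → zubnukokimund.
Rule 2 (nasal place assimilation): no segment meets the environment; /zubnukokimund/ is unchanged.
Rule 3 (intervocalic spirantization): /k/ is a stop between vowels /u/ and /o/, so it spirantizes to the fricative [x]. /k/ is a stop between vowels /o/ and /i/, so it spirantizes to the fricative [x]. /zubnukokimund/ → zubnuxoximund.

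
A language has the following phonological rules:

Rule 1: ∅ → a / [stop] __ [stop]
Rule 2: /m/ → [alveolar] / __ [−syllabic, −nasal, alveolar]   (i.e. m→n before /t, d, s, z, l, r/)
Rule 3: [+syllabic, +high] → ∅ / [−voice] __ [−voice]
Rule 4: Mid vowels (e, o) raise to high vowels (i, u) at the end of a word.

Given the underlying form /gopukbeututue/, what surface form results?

gopkabeuttui

Rule 1 (stop-cluster a-epenthesis): /k/ and /b/ form a stop–stop cluster, so [a] is inserted between them. /gopukbeututue/ → gopukabeututue.
Rule 2 (nasal place assimilation): no segment meets the environment; /gopukabeututue/ is unchanged.
Rule 3 (high vowel syncope): /u/ is a high vowel flanked by voiceless consonants /p/ and /k/, so it deletes. /u/ is a high vowel flanked by voiceless consonants /t/ and /t/, so it deletes. /gopukabeututue/ → gopkabeuttue.
Rule 4 (final vowel raising): /e/ is a mid vowel in word-final position, so it raises to [i]. /gopkabeuttue/ → gopkabeuttui.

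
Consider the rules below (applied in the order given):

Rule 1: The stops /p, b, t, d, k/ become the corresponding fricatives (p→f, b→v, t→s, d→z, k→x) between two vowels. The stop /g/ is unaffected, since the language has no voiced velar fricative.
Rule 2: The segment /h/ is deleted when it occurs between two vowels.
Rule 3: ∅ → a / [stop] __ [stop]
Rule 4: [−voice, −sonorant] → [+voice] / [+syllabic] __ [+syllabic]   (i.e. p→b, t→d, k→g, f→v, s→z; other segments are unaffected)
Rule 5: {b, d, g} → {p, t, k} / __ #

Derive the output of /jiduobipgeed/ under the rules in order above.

Rule 1 (intervocalic spirantization): /d/ is a stop between vowels /i/ and /u/, so it spirantizes to the fricative [z]. /b/ is a stop between vowels /o/ and /i/, so it spirantizes to the fricative [v]. /jiduobipgeed/ → jizuovipgeed.
Rule 2 (intervocalic h-deletion): no segment meets the environment; /jizuovipgeed/ is unchanged.
Rule 3 (stop-cluster a-epenthesis): /p/ and /g/ form a stop–stop cluster, so [a] is inserted between them. /jizuovipgeed/ → jizuovipageed.
Rule 4 (intervocalic voicing): /p/ is a voiceless obstruent between vowels /i/ and /a/, so it voices to [b]. /jizuovipageed/ → jizuovibageed.
Rule 5 (final devoicing): /d/ is a voiced stop in word-final position, so it devoices to [t]. /jizuovibageed/ → jizuovibageet.

jizuovibageet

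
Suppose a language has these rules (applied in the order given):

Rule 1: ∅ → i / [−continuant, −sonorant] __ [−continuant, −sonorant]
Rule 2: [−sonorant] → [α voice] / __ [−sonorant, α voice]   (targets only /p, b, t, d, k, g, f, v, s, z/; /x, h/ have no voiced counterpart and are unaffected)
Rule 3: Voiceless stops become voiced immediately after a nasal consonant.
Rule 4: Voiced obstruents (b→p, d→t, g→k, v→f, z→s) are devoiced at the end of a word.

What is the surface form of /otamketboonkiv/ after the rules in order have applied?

otamgetiboongif

Rule 1 (stop-cluster i-epenthesis): /t/ and /b/ form a stop–stop cluster, so [i] is inserted between them. /otamketboonkiv/ → otamketiboonkiv.
Rule 2 (regressive voicing assimilation): no segment meets the environment; /otamketiboonkiv/ is unchanged.
Rule 3 (post-nasal voicing): /k/ is a voiceless stop immediately after the nasal /m/, so it voices to [g]. /k/ is a voiceless stop immediately after the nasal /n/, so it voices to [g]. /otamketiboonkiv/ → otamgetiboongiv.
Rule 4 (final devoicing): /v/ is a voiced obstruent in word-final position, so it devoices to [f]. /otamgetiboongiv/ → otamgetiboongif.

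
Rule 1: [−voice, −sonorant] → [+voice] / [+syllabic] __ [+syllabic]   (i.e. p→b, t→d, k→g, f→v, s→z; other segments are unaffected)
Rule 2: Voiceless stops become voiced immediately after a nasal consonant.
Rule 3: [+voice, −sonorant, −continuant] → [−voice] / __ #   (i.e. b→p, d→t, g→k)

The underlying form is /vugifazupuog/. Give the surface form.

vugivazubuok

Rule 1 (intervocalic voicing): /f/ is a voiceless obstruent between vowels /i/ and /a/, so it voices to [v]. /p/ is a voiceless obstruent between vowels /u/ and /u/, so it voices to [b]. /vugifazupuog/ → vugivazubuog.
Rule 2 (post-nasal voicing): no segment meets the environment; /vugivazubuog/ is unchanged.
Rule 3 (final devoicing): /g/ is a voiced stop in word-final position, so it devoices to [k]. /vugivazubuog/ → vugivazubuok.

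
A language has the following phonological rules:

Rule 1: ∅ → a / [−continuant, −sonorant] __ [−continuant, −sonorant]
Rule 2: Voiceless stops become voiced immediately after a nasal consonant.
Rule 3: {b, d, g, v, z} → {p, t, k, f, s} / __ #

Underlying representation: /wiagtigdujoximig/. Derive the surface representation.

wiagatigadujoximik

Rule 1 (stop-cluster a-epenthesis): /g/ and /t/ form a stop–stop cluster, so [a] is inserted between them. /g/ and /d/ form a stop–stop cluster, so [a] is inserted between them. /wiagtigdujoximig/ → wiagatigadujoximig.
Rule 2 (post-nasal voicing): no segment meets the environment; /wiagatigadujoximig/ is unchanged.
Rule 3 (final devoicing): /g/ is a voiced obstruent in word-final position, so it devoices to [k]. /wiagatigadujoximig/ → wiagatigadujoximik.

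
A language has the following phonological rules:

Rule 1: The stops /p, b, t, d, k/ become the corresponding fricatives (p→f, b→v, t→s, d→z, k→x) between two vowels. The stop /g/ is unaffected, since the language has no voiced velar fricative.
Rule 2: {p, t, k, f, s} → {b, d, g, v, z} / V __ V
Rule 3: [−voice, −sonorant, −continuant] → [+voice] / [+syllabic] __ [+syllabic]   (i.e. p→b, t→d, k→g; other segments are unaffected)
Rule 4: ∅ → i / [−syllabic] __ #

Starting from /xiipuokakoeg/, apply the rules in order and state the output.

xiivuoxaxoegi

Rule 1 (intervocalic spirantization): /p/ is a stop between vowels /i/ and /u/, so it spirantizes to the fricative [f]. /k/ is a stop between vowels /o/ and /a/, so it spirantizes to the fricative [x]. /k/ is a stop between vowels /a/ and /o/, so it spirantizes to the fricative [x]. /xiipuokakoeg/ → xiifuoxaxoeg.
Rule 2 (intervocalic voicing): /f/ is a voiceless obstruent between vowels /i/ and /u/, so it voices to [v]. /xiifuoxaxoeg/ → xiivuoxaxoeg.
Rule 3 (intervocalic voicing): no segment meets the environment; /xiivuoxaxoeg/ is unchanged.
Rule 4 (final i-epenthesis): the form ends in the consonant /g/, so [i] is inserted word-finally. /xiivuoxaxoeg/ → xiivuoxaxoegi.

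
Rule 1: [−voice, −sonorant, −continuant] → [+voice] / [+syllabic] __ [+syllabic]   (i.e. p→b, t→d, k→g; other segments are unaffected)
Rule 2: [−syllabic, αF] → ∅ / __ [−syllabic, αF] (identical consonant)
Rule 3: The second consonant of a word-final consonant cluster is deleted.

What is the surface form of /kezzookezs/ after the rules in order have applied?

Rule 1 (intervocalic voicing): /k/ is a voiceless stop between vowels /o/ and /e/, so it voices to [g]. /kezzookezs/ → kezzoogezs.
Rule 2 (degemination): /zz/ is a geminate; the first /z/ deletes. /kezzoogezs/ → kezoogezs.
Rule 3 (final cluster simplification): /s/ is the second consonant of a word-final cluster /zs/, so it deletes. /kezoogezs/ → kezoogez.

kezoogez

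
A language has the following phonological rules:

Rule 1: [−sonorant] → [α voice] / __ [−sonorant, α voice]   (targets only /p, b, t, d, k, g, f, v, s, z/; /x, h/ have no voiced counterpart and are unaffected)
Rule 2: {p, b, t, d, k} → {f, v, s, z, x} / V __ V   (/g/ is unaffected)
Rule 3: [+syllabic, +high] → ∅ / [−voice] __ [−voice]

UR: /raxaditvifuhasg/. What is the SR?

Rule 1 (regressive voicing assimilation): /t/ precedes the voiced obstruent /v/, so it voices to [d] by assimilation. /s/ precedes the voiced obstruent /g/, so it voices to [z] by assimilation. /raxaditvifuhasg/ → raxadidvifuhazg.
Rule 2 (intervocalic spirantization): /d/ is a stop between vowels /a/ and /i/, so it spirantizes to the fricative [z]. /raxadidvifuhazg/ → raxazidvifuhazg.
Rule 3 (high vowel syncope): /u/ is a high vowel flanked by voiceless consonants /f/ and /h/, so it deletes. /raxazidvifuhazg/ → raxazidvifhazg.

raxazidvifhazg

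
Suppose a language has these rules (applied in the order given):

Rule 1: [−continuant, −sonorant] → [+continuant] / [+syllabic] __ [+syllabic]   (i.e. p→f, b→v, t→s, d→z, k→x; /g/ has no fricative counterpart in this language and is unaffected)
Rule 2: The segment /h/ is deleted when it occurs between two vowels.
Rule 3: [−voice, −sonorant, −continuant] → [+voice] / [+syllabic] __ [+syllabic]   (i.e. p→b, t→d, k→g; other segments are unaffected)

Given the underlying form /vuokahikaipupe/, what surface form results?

vuoxaixaifufe

Rule 1 (intervocalic spirantization): /k/ is a stop between vowels /o/ and /a/, so it spirantizes to the fricative [x]. /k/ is a stop between vowels /i/ and /a/, so it spirantizes to the fricative [x]. /p/ is a stop between vowels /i/ and /u/, so it spirantizes to the fricative [f]. /p/ is a stop between vowels /u/ and /e/, so it spirantizes to the fricative [f]. /vuokahikaipupe/ → vuoxahixaifufe.
Rule 2 (intervocalic h-deletion): /h/ occurs between vowels /a/ and /i/, so it deletes. /vuoxahixaifufe/ → vuoxaixaifufe.
Rule 3 (intervocalic voicing): no segment meets the environment; /vuoxaixaifufe/ is unchanged.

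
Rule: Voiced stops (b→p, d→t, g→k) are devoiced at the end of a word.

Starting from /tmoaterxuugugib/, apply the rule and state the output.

/b/ is a voiced stop in word-final position, so it devoices to [p].
The other instances of /g/ do not occur in the required environment and remain unchanged.
Surface form: [tmoaterxuugugip].

tmoaterxuugugip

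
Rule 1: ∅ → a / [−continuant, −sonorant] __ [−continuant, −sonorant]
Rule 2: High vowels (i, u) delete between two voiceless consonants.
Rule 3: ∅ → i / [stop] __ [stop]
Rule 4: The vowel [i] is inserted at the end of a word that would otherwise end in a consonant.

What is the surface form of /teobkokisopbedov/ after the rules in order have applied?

teobakoksopabedovi

Rule 1 (stop-cluster a-epenthesis): /b/ and /k/ form a stop–stop cluster, so [a] is inserted between them. /p/ and /b/ form a stop–stop cluster, so [a] is inserted between them. /teobkokisopbedov/ → teobakokisopabedov.
Rule 2 (high vowel syncope): /i/ is a high vowel flanked by voiceless consonants /k/ and /s/, so it deletes. /teobakokisopabedov/ → teobakoksopabedov.
Rule 3 (stop-cluster i-epenthesis): no segment meets the environment; /teobakoksopabedov/ is unchanged.
Rule 4 (final i-epenthesis): the form ends in the consonant /v/, so [i] is inserted word-finally. /teobakoksopabedov/ → teobakoksopabedovi.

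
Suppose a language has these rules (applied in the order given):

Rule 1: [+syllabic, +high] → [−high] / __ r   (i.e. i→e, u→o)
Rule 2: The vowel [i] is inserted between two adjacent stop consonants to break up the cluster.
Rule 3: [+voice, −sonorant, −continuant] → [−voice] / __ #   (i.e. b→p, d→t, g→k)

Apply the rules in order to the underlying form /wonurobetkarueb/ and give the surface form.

Rule 1 (pre-rhotic lowering): /u/ is a high vowel immediately before /r/, so it lowers to [o]. /wonurobetkarueb/ → wonorobetkarueb.
Rule 2 (stop-cluster i-epenthesis): /t/ and /k/ form a stop–stop cluster, so [i] is inserted between them. /wonorobetkarueb/ → wonorobetikarueb.
Rule 3 (final devoicing): /b/ is a voiced stop in word-final position, so it devoices to [p]. /wonorobetikarueb/ → wonorobetikaruep.

wonorobetikaruep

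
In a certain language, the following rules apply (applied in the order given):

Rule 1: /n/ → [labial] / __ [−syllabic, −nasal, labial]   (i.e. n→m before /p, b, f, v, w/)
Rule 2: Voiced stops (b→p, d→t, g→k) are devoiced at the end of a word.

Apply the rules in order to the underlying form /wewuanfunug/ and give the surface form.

Rule 1 (nasal place assimilation): /n/ precedes the labial consonant /f/, so it assimilates in place to [m]. /wewuanfunug/ → wewuamfunug.
Rule 2 (final devoicing): /g/ is a voiced stop in word-final position, so it devoices to [k]. /wewuamfunug/ → wewuamfunuk.

wewuamfunuk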